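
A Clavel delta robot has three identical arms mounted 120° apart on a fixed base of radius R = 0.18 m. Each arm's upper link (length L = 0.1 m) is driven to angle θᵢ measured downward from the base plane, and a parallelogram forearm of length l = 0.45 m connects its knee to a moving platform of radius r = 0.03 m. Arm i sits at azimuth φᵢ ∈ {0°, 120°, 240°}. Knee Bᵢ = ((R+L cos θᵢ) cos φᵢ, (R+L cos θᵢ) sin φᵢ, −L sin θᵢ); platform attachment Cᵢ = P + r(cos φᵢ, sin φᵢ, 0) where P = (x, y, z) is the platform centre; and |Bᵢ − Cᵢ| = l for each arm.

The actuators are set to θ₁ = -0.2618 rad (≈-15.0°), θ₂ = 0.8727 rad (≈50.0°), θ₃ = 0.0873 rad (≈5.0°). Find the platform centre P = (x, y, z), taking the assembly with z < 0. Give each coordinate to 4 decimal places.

arm 1 at φ=0.0°: (R−r)+L cos θ1 = 0.2466;  O1 = (0.2466, 0.0000, 0.0259)
φ2=120.0°: virtual centre (-0.1071, 0.1856, -0.0766), radius l
O3 = (0.2496·cos240.0°, 0.2496·sin240.0°, -0.0087) = (-0.1248, -0.2162, -0.0087)
eliminate P² terms by subtracting sphere 1 from 2 and 3
[-0.7075 0.3711 -0.2050]·P = -0.0097;  [-0.7428 -0.4324 -0.0692]·P = 0.0009
det = 0.5816;  x = 0.0066+-0.1966z,  y = -0.0135+0.1776z
quadratic in z: (1.0702)z²+(0.0378)z+(-0.1441)=0, √Δ=0.7862 → z ∈ {-0.3850, 0.3497}; z = -0.3850 (taking z<0)
x = 0.0823, y = -0.0819

(0.0823, -0.0819, -0.3850)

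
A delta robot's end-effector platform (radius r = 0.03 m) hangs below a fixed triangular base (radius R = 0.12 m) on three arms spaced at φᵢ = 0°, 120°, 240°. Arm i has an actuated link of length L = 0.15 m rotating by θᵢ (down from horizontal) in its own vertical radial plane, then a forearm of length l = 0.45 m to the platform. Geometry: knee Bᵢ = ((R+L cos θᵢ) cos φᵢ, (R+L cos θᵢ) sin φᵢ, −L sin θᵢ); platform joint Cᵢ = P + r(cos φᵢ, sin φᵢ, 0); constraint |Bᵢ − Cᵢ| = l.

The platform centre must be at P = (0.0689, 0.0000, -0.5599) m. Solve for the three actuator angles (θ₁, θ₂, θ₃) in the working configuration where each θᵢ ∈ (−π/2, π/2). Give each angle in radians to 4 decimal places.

φ1=0.0° → target in arm frame (0.0689, 0.0000)
  A cos θ + B sin θ = C:  0.0211·cos θ + -0.5599·sin θ = -0.4464
  θ1 = atan2(B,A) + arccos(C/0.5603) = 0.9596
rotate P by −φ2: (-0.0344, -0.0597, -0.5599)
  A=0.1244, B=-0.5599, C=(l²−L²−A²−y'²−z²)/(2L)=-0.5085
  θ2 = atan2(B,A) + arccos(C/0.5736) = 1.3084
φ3=240.0° → target in arm frame (-0.0345, 0.0597)
  A=0.1245, B=-0.5599, C=(l²−L²−A²−y'²−z²)/(2L)=-0.5085
  θ3 = atan2(B,A) + arccos(C/0.5736) = 1.3084

θ₁ = 0.9596, θ₂ = 1.3084, θ₃ = 1.3084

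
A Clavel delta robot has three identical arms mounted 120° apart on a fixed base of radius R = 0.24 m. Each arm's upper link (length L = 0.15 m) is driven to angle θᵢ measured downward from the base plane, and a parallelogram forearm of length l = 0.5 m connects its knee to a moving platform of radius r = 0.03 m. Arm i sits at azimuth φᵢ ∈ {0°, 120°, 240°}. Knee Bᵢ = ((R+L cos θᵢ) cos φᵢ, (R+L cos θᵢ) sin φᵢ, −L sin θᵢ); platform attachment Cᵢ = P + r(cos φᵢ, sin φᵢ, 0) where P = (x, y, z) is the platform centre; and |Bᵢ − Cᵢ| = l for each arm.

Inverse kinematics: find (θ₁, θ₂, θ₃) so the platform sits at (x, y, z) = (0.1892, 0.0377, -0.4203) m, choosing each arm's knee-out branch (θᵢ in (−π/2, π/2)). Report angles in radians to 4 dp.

θ₁ = -0.3491, θ₂ = 0.9599, θ₃ = 1.2220

φ1=0.0° → target in arm frame (0.1892, 0.0377)
  A=0.0208, B=-0.4203, C=(l²−L²−A²−y'²−z²)/(2L)=0.1633
  θ1 = atan2(B,A) + arccos(C/0.4208) = -0.3491
rotate P by −φ2: (-0.0620, -0.1827, -0.4203)
  A=0.2720, B=-0.4203, C=(l²−L²−A²−y'²−z²)/(2L)=-0.1883
  θ2 = atan2(B,A) + arccos(C/0.5006) = 0.9599
arm 3 (φ=240.0°): x'=-0.1272, y'=0.1450
  A=0.3372, B=-0.4203, C=(l²−L²−A²−y'²−z²)/(2L)=-0.2797
  θ3 = atan2(B,A) + arccos(C/0.5389) = 1.2220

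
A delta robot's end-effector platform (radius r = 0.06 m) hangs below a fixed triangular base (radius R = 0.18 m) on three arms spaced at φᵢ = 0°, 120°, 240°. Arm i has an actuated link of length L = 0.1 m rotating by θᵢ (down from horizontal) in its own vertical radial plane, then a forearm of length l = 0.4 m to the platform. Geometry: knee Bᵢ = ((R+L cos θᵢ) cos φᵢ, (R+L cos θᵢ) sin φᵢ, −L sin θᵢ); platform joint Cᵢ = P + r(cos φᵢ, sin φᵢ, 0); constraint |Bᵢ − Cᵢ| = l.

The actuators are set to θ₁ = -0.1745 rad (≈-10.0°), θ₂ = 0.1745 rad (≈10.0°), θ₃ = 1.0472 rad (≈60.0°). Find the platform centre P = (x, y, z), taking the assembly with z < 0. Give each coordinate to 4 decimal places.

(0.0925, 0.0960, -0.3499)

centre 1 = (0.2185·cos0.0°, 0.2185·sin0.0°, 0.0174) = (0.2185, 0.0000, 0.0174)
φ2=120.0°: virtual centre (-0.1092, 0.1892, -0.0174), radius l
φ3=240.0°: virtual centre (-0.0850, -0.1472, -0.0866), radius l
|centre ₂|²−|centre ₁|² = 0.0000;  |centre ₃|²−|centre ₁|² = -0.0116
plane₁₂: -0.6554x+0.3784y+-0.0694z = 0.0000
det = 0.4227;  x = 0.0104+-0.2345z,  y = 0.0180+-0.2227z
into |P−centre ₁|² = l²: 1.1046z² + 0.0548z + -0.1161 = 0;  Δ = 0.5159;  z = -0.3499 or 0.3003 → z<0 root = -0.3499
x = 0.0925, y = 0.0960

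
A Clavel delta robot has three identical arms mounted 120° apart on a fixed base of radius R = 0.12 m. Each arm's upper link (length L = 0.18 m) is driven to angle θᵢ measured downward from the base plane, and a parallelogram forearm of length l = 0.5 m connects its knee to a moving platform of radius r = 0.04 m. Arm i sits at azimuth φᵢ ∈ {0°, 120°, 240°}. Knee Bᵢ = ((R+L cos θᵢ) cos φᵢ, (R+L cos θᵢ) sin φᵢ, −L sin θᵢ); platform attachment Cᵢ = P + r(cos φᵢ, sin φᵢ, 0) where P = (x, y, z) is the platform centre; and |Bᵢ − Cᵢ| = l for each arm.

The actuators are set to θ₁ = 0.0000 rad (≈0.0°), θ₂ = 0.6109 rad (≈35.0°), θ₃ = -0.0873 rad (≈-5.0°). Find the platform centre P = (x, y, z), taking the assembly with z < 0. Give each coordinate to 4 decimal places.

(0.0585, -0.1319, -0.4382)

arm 1 at φ=0.0°: (R−r)+L cos θ1 = 0.2600;  O1 = (0.2600, 0.0000, 0.0000)
O2 = (0.2274·cos120.0°, 0.2274·sin120.0°, -0.1032) = (-0.1137, 0.1970, -0.1032)
φ3=240.0°: virtual centre (-0.1297, -0.2246, 0.0157), radius l
|O₂|²−|O₁|² = -0.0052;  |O₃|²−|O₁|² = -0.0001
[-0.7474 0.3939 -0.2065]·P = -0.0052;  [-0.7793 -0.4491 0.0314]·P = -0.0001
Cramer: x(z) = 0.0037-0.1251z;  y(z) = -0.0062+0.2869z
quadratic in z: (1.0979)z²+(0.0606)z+(-0.1843)=0, √Δ=0.9016 → z ∈ {-0.4382, 0.3830}; z = -0.4382 (taking z<0)
x = 0.0585, y = -0.1319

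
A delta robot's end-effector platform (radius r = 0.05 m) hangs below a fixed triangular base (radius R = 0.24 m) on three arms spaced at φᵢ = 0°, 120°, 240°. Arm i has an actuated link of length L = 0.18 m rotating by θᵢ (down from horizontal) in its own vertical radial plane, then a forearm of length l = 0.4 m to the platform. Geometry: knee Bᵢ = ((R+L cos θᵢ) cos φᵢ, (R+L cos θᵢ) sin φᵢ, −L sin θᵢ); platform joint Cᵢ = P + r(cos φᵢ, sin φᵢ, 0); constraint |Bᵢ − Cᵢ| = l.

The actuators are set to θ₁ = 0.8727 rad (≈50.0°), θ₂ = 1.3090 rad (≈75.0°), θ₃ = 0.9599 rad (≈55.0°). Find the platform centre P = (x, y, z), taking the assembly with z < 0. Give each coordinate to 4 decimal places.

(0.0432, -0.0512, -0.4353)

φ1=0.0°: virtual centre (0.3057, 0.0000, -0.1379), radius l
centre 2 = (0.2366·cos120.0°, 0.2366·sin120.0°, -0.1739) = (-0.1183, 0.2049, -0.1739)
arm 3 at φ=240.0°: e+L cos θ3 = 0.2932;  centre 3 = (-0.1466, -0.2540, -0.1474)
subtract pairs → two planes through P
linear system: -0.8480x+0.4098y = -0.0263−-0.0719z; -0.9046x+-0.5079y = -0.0047−-0.0191z
det = 0.8014;  x = 0.0191+-0.0554z,  y = -0.0246+0.0610z
sphere 1 gives Az²+Bz+C=0 with A=1.0068, B=0.3045, C=-0.0582;  B²−4AC=0.3272;  roots -0.4353, 0.1328;  negative root z = -0.4353
x = 0.0432, y = -0.0512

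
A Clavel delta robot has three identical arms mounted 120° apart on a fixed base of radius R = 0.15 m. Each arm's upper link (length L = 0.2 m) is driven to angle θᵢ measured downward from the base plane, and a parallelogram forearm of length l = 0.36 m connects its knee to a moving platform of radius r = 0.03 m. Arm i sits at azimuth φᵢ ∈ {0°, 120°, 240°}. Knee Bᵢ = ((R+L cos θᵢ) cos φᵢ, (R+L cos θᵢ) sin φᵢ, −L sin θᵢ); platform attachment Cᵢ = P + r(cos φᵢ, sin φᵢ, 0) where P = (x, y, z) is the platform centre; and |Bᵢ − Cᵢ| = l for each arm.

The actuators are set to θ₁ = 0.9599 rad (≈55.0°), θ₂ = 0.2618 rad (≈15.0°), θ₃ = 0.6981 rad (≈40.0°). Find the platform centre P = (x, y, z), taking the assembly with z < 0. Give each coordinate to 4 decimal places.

φ1=0.0°: virtual centre (0.2347, 0.0000, -0.1638), radius l
arm 2 at φ=120.0°: ρ2 = 0.3132;  centre 2 = (-0.1566, 0.2712, -0.0518)
centre 3 = (0.2732·cos240.0°, 0.2732·sin240.0°, -0.1286) = (-0.1366, -0.2366, -0.1286)
subtract pairs → two planes through P
[-0.7826 0.5425 0.2241]·P = 0.0188;  [-0.7427 -0.4732 0.0705]·P = 0.0092
det = 0.7732;  x = -0.0180+0.1867z,  y = 0.0087+-0.1439z
sphere 1 gives Az²+Bz+C=0 with A=1.0555, B=0.2308, C=-0.0388;  B²−4AC=0.2171;  roots -0.3301, 0.1114;  negative root z = -0.3301
x = -0.0796, y = 0.0562

(-0.0796, 0.0562, -0.3301)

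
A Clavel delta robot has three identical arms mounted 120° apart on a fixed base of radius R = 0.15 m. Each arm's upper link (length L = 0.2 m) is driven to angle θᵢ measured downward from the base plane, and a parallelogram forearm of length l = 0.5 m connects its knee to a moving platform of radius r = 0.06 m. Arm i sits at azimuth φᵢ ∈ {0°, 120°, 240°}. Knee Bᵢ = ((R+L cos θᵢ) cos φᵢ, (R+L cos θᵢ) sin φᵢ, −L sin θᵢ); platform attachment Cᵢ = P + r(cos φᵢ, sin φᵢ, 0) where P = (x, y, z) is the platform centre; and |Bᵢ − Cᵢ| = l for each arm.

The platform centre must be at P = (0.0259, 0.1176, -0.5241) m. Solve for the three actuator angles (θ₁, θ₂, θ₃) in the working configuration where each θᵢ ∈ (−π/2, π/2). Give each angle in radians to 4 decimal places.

arm 1 (φ=0.0°): x'=0.0259, y'=0.1176
  A=0.0641, B=-0.5241, C=(l²−L²−A²−y'²−z²)/(2L)=-0.2065
  θ1 = atan2(B,A) + arccos(C/0.5280) = 0.5236
rotate P by −φ2: (0.0889, -0.0812, -0.5241)
  e−x'=0.0011;  (l²−L²−(e−x')²−y'²−z²)/2L = -0.1782
  γ=atan2(-0.5241,0.0011)=-1.5687;  ψ=arccos(-0.3400)=1.9177;  θ2=γ+ψ≈0.3490
rotate P by −φ3: (-0.1148, -0.0364, -0.5241)
  A=0.2048, B=-0.5241, C=(l²−L²−A²−y'²−z²)/(2L)=-0.2699
  γ=atan2(-0.5241,0.2048)=-1.1983;  ψ=arccos(-0.4796)=2.0710;  θ3=γ+ψ≈0.8727

θ₁ = 0.5236, θ₂ = 0.3490, θ₃ = 0.8727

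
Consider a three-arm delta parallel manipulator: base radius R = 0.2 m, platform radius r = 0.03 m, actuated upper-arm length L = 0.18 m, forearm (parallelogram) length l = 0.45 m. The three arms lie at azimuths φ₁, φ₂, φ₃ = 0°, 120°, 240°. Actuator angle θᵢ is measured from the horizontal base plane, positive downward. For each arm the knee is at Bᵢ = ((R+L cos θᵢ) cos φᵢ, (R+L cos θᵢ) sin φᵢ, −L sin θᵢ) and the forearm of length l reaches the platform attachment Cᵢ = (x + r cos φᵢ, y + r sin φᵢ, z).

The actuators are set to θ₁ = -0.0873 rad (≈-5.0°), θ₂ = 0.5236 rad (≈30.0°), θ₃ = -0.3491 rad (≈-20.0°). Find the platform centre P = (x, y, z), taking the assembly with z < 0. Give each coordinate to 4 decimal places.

(0.0229, -0.0789, -0.2838)

φ1=0.0°: virtual centre (0.3493, 0.0000, 0.0157), radius l
φ2=120.0°: virtual centre (-0.1629, 0.2822, -0.0900), radius l
φ3=240.0°: virtual centre (-0.1696, -0.2937, 0.0616), radius l
|centre ₂|²−|centre ₁|² = -0.0080;  |centre ₃|²−|centre ₁|² = -0.0035
plane₁₂: -1.0245x+0.5644y+-0.2114z = -0.0080
det = 1.1876;  x = 0.0056+-0.0610z,  y = -0.0040+0.2639z
into |P−centre ₁|² = l²: 1.0733z² + 0.0084z + -0.0841 = 0;  Δ = 0.3611;  z = -0.2838 or 0.2760 → z<0 root = -0.2838
x = 0.0229, y = -0.0789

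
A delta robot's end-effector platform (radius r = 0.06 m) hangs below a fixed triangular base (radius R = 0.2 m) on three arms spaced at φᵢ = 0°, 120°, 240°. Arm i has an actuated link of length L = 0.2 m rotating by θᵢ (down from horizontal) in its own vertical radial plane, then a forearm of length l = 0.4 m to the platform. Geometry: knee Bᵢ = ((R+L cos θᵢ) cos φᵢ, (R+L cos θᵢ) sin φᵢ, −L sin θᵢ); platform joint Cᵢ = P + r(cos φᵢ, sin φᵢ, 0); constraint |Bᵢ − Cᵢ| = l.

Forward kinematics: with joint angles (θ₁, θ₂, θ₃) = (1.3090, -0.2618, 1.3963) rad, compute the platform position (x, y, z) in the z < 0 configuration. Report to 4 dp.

φ1=0.0°: virtual centre (0.1918, 0.0000, -0.1932), radius l
arm 2 at φ=120.0°: (R−r)+L cos θ2 = 0.3332;  O2 = (-0.1666, 0.2885, 0.0518)
O3 = (0.1747·cos240.0°, 0.1747·sin240.0°, -0.1970) = (-0.0874, -0.1513, -0.1970)
eliminate P² terms by subtracting sphere 1 from 2 and 3
plane₁₂: -0.7167x+0.5771y+0.4899z = 0.0396
det = 0.5391;  x = -0.0171+0.2669z,  y = 0.0474+-0.5174z
quadratic in z: (1.3389)z²+(0.2259)z+(-0.0768)=0, √Δ=0.6800 → z ∈ {-0.3383, 0.1696}; z = -0.3383 (taking z<0)
x = -0.1074, y = 0.2224

(-0.1074, 0.2224, -0.3383)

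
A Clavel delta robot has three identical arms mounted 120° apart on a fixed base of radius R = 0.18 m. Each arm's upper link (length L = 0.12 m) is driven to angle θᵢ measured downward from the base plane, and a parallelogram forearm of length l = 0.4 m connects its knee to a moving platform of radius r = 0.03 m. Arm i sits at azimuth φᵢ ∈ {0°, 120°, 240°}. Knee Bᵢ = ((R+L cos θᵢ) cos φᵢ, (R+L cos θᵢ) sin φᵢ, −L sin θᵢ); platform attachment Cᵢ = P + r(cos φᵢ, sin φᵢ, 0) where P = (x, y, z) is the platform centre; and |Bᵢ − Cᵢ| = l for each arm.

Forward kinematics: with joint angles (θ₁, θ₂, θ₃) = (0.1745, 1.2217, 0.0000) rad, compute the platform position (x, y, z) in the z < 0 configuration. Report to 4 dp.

φ1=0.0°: virtual centre (0.2682, 0.0000, -0.0208), radius l
φ2=120.0°: virtual centre (-0.0955, 0.1655, -0.1128), radius l
arm 3 at φ=240.0°: ρ3 = 0.2700;  O3 = (-0.1350, -0.2338, 0.0000)
|O₂|²−|O₁|² = -0.0231;  |O₃|²−|O₁|² = 0.0005
linear system: -0.7274x+0.3309y = -0.0231−-0.1839z; -0.8064x+-0.4677y = 0.0005−0.0417z
det = 0.6070;  x = 0.0175+-0.1189z,  y = -0.0314+0.2942z
quadratic in z: (1.1007)z²+(0.0828)z+(-0.0958)=0, √Δ=0.6546 → z ∈ {-0.3350, 0.2597}; z = -0.3350 (taking z<0)
x = 0.0574, y = -0.1299

(0.0574, -0.1299, -0.3350)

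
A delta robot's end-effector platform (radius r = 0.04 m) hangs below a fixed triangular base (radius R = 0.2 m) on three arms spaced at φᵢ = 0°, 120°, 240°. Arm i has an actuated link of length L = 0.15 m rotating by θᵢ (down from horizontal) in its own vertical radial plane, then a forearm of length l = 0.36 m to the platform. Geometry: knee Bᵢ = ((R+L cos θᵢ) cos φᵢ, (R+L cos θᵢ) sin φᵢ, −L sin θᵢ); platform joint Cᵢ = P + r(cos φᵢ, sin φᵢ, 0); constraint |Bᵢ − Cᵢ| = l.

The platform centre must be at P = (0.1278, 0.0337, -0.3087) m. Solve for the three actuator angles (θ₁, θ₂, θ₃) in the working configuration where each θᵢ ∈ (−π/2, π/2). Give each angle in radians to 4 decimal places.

arm 1 (φ=0.0°): x'=0.1278, y'=0.0337
  e−x'=0.0322;  (l²−L²−(e−x')²−y'²−z²)/2L = 0.0321
  √(A²+B²)=0.3104;  θ1 = -1.4669+1.4672 ≈ 0.0003
φ2=120.0° → target in arm frame (-0.0347, -0.1275)
  A cos θ + B sin θ = C:  0.1947·cos θ + -0.3087·sin θ = -0.1412
  θ2 = atan2(B,A) + arccos(C/0.3650) = 0.9601
arm 3 (φ=240.0°): x'=-0.0931, y'=0.0938
  A cos θ + B sin θ = C:  0.2531·cos θ + -0.3087·sin θ = -0.2035
  θ3 = atan2(B,A) + arccos(C/0.3992) = 1.2217

θ₁ = 0.0003, θ₂ = 0.9601, θ₃ = 1.2217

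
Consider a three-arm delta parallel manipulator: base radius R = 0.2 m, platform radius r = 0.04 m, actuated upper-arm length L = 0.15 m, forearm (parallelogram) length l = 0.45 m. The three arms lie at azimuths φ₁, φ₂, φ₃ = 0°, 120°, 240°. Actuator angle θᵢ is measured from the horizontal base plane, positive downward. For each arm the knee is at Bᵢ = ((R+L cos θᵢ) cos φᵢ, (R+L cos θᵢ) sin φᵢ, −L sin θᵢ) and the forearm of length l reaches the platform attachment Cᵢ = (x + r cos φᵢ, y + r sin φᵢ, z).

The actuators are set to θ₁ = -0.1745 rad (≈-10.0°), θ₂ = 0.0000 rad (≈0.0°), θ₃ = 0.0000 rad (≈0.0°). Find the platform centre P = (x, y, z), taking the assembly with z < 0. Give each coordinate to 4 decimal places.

arm 1 at φ=0.0°: (R−r)+L cos θ1 = 0.3077;  S1 = (0.3077, 0.0000, 0.0260)
arm 2 at φ=120.0°: (R−r)+L cos θ2 = 0.3100;  S2 = (-0.1550, 0.2685, 0.0000)
φ3=240.0°: virtual centre (-0.1550, -0.2685, 0.0000), radius l
|S₂|²−|S₁|² = 0.0007;  |S₃|²−|S₁|² = 0.0007
linear system: -0.9254x+0.5369y = 0.0007−-0.0521z; -0.9254x+-0.5369y = 0.0007−-0.0521z
det = 0.9938;  x = -0.0008+-0.0563z,  y = 0.0000+0.0000z
sphere 1 gives Az²+Bz+C=0 with A=1.0032, B=-0.0174, C=-0.1066;  B²−4AC=0.4282;  roots -0.3175, 0.3348;  negative root z = -0.3175
x = 0.0171, y = 0.0000

(0.0171, 0.0000, -0.3175)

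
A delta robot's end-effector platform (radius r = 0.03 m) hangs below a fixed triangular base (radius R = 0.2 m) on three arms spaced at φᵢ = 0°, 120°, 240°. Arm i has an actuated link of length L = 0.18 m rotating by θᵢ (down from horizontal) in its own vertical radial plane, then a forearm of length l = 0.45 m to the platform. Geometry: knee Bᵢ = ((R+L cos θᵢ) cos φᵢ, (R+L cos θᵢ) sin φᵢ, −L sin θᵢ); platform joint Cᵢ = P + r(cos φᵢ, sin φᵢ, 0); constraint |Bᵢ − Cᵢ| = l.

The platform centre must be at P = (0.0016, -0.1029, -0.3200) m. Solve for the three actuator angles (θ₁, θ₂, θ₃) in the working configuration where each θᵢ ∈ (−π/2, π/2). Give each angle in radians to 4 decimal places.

θ₁ = 0.2617, θ₂ = 0.6981, θ₃ = -0.2619

rotate P by −φ1: (0.0016, -0.1029, -0.3200)
  e−x'=0.1684;  (l²−L²−(e−x')²−y'²−z²)/2L = 0.0799
  √(A²+B²)=0.3616;  θ1 = -1.0864+1.3481 ≈ 0.2617
φ2=120.0° → target in arm frame (-0.0899, 0.0501)
  A=0.2599, B=-0.3200, C=(l²−L²−A²−y'²−z²)/(2L)=-0.0066
  γ=atan2(-0.3200,0.2599)=-0.8886;  ψ=arccos(-0.0159)=1.5867;  θ2=γ+ψ≈0.6981
rotate P by −φ3: (0.0883, 0.0528, -0.3200)
  A cos θ + B sin θ = C:  0.0817·cos θ + -0.3200·sin θ = 0.1618
  θ3 = atan2(B,A) + arccos(C/0.3303) = -0.2619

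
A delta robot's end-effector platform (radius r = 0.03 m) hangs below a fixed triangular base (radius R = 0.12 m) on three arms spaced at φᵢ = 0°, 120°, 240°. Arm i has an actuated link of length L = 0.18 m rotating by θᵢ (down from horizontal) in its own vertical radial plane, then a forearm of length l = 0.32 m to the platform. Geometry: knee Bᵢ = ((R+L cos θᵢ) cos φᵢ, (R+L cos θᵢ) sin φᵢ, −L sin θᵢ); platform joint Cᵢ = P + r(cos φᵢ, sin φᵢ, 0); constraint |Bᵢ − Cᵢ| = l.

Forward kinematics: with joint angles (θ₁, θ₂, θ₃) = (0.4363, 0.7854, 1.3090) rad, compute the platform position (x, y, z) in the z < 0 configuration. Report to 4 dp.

(0.1045, 0.0899, -0.3448)

φ1=0.0°: virtual centre (0.2531, 0.0000, -0.0761), radius l
O2 = (0.2173·cos120.0°, 0.2173·sin120.0°, -0.1273) = (-0.1086, 0.1882, -0.1273)
arm 3 at φ=240.0°: ρ3 = 0.1366;  O3 = (-0.0683, -0.1183, -0.1739)
eliminate P² terms by subtracting sphere 1 from 2 and 3
[-0.7236 0.3763 -0.1024]·P = -0.0065;  [-0.6429 -0.2366 -0.1956]·P = -0.0210
Cramer: x(z) = 0.0228-0.2368z;  y(z) = 0.0267-0.1832z
sphere 1 gives Az²+Bz+C=0 with A=1.0897, B=0.2515, C=-0.0428;  B²−4AC=0.2500;  roots -0.3448, 0.1140;  negative root z = -0.3448
x = 0.1045, y = 0.0899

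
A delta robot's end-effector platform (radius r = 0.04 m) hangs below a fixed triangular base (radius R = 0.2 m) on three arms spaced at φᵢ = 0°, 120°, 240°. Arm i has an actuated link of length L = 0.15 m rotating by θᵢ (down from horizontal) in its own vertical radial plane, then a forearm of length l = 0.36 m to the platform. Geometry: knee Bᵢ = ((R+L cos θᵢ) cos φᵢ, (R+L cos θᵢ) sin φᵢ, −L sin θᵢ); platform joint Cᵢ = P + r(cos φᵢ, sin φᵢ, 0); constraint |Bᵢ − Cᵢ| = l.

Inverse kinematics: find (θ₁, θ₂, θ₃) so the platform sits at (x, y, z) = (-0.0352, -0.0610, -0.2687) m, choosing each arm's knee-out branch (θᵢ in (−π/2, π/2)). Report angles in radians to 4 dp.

arm 1 (φ=0.0°): x'=-0.0352, y'=-0.0610
  A cos θ + B sin θ = C:  0.1952·cos θ + -0.2687·sin θ = -0.0231
  θ1 = atan2(B,A) + arccos(C/0.3321) = 0.6978
φ2=120.0° → target in arm frame (-0.0352, 0.0610)
  e−x'=0.1952;  (l²−L²−(e−x')²−y'²−z²)/2L = -0.0231
  θ2 = atan2(B,A) + arccos(C/0.3321) = 0.6980
φ3=240.0° → target in arm frame (0.0704, 0.0000)
  e−x'=0.0896;  (l²−L²−(e−x')²−y'²−z²)/2L = 0.0896
  θ3 = atan2(B,A) + arccos(C/0.2832) = -0.0001

θ₁ = 0.6978, θ₂ = 0.6980, θ₃ = -0.0001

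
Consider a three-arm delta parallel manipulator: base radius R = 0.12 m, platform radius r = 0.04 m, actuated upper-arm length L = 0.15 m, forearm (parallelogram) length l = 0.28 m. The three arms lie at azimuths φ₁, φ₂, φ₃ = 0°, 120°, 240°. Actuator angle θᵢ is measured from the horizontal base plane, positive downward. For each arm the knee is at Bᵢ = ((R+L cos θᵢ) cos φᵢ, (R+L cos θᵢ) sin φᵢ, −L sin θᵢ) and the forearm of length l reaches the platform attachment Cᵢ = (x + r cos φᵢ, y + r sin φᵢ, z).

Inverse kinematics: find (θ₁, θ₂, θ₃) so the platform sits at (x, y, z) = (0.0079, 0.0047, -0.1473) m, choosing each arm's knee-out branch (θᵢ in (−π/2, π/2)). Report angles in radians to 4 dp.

rotate P by −φ1: (0.0079, 0.0047, -0.1473)
  A=0.0721, B=-0.1473, C=(l²−L²−A²−y'²−z²)/(2L)=0.0966
  γ=atan2(-0.1473,0.0721)=-1.1156;  ψ=arccos(0.5891)=0.9409;  θ1=γ+ψ≈-0.1747
arm 2 (φ=120.0°): x'=0.0001, y'=-0.0092
  e−x'=0.0799;  (l²−L²−(e−x')²−y'²−z²)/2L = 0.0925
  γ=atan2(-0.1473,0.0799)=-1.0739;  ψ=arccos(0.5518)=0.9863;  θ2=γ+ψ≈-0.0876
arm 3 (φ=240.0°): x'=-0.0080, y'=0.0045
  e−x'=0.0880;  (l²−L²−(e−x')²−y'²−z²)/2L = 0.0881
  √(A²+B²)=0.1716;  θ3 = -1.0322+1.0315 ≈ -0.0007

θ₁ = -0.1747, θ₂ = -0.0876, θ₃ = -0.0007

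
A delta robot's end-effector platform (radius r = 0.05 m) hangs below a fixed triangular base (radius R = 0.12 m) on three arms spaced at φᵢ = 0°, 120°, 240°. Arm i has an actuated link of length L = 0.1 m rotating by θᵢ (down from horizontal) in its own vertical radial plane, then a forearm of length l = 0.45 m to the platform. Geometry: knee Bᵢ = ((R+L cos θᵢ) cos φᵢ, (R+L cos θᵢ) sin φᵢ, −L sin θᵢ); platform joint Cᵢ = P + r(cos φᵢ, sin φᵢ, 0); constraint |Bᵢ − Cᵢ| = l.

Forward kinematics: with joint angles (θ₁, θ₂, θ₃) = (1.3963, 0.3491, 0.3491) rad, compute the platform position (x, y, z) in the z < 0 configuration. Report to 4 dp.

(-0.2004, 0.0000, -0.4445)

arm 1 at φ=0.0°: (R−r)+L cos θ1 = 0.0874;  S1 = (0.0874, 0.0000, -0.0985)
S2 = (0.1640·cos120.0°, 0.1640·sin120.0°, -0.0342) = (-0.0820, 0.1420, -0.0342)
arm 3 at φ=240.0°: (R−r)+L cos θ3 = 0.1640;  S3 = (-0.0820, -0.1420, -0.0342)
subtract pairs → two planes through P
linear system: -0.3387x+0.2840y = 0.0107−0.1286z; -0.3387x+-0.2840y = 0.0107−0.1286z
det = 0.1924;  x = -0.0317+0.3796z,  y = 0.0000+0.0000z
sphere 1 gives Az²+Bz+C=0 with A=1.1441, B=0.1066, C=-0.1786;  B²−4AC=0.8288;  roots -0.4445, 0.3513;  negative root z = -0.4445
x = -0.2004, y = 0.0000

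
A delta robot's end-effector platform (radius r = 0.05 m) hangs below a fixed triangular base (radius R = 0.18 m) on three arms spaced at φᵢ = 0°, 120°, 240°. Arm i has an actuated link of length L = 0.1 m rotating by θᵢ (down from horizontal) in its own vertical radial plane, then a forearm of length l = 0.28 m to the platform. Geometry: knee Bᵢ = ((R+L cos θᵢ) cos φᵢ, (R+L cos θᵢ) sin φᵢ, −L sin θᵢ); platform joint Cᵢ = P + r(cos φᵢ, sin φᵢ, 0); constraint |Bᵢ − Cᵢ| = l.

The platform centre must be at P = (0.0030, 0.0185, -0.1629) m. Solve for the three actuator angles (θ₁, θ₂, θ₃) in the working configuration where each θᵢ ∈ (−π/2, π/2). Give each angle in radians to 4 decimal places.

θ₁ = 0.0002, θ₂ = -0.1740, θ₃ = 0.2621

φ1=0.0° → target in arm frame (0.0030, 0.0185)
  e−x'=0.1270;  (l²−L²−(e−x')²−y'²−z²)/2L = 0.1270
  θ1 = atan2(B,A) + arccos(C/0.2066) = 0.0002
rotate P by −φ2: (0.0145, -0.0118, -0.1629)
  A=0.1155, B=-0.1629, C=(l²−L²−A²−y'²−z²)/(2L)=0.1419
  θ2 = atan2(B,A) + arccos(C/0.1997) = -0.1740
rotate P by −φ3: (-0.0175, -0.0067, -0.1629)
  A cos θ + B sin θ = C:  0.1475·cos θ + -0.1629·sin θ = 0.1003
  θ3 = atan2(B,A) + arccos(C/0.2198) = 0.2621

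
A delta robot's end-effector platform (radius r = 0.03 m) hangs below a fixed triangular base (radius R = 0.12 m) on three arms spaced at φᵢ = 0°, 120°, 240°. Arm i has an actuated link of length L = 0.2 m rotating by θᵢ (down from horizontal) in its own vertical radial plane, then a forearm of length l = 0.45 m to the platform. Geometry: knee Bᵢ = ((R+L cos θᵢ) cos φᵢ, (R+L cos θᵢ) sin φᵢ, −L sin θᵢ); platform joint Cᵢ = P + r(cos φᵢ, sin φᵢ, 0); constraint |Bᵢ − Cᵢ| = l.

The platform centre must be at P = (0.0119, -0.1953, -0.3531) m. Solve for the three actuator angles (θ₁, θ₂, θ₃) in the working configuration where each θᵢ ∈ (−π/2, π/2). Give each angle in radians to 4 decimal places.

φ1=0.0° → target in arm frame (0.0119, -0.1953)
  e−x'=0.0781;  (l²−L²−(e−x')²−y'²−z²)/2L = -0.0161
  γ=atan2(-0.3531,0.0781)=-1.3531;  ψ=arccos(-0.0444)=1.6152;  θ1=γ+ψ≈0.2621
rotate P by −φ2: (-0.1751, 0.0873, -0.3531)
  A cos θ + B sin θ = C:  0.2651·cos θ + -0.3531·sin θ = -0.1002
  θ2 = atan2(B,A) + arccos(C/0.4415) = 0.8729
rotate P by −φ3: (0.1632, 0.1080, -0.3531)
  e−x'=-0.0732;  (l²−L²−(e−x')²−y'²−z²)/2L = 0.0520
  θ3 = atan2(B,A) + arccos(C/0.3606) = -0.3491

θ₁ = 0.2621, θ₂ = 0.8729, θ₃ = -0.3491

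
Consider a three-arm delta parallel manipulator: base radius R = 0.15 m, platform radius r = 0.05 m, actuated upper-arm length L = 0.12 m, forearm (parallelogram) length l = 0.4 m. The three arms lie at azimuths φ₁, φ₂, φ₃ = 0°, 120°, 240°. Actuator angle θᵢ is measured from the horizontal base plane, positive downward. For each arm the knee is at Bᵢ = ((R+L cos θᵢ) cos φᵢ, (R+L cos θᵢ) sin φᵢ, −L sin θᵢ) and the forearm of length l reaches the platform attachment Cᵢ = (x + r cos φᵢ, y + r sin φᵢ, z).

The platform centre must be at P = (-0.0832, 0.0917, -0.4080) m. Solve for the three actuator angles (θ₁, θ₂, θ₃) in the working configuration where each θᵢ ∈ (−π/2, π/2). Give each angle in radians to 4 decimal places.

θ₁ = 1.0474, θ₂ = 0.1748, θ₃ = 0.8727

rotate P by −φ1: (-0.0832, 0.0917, -0.4080)
  A cos θ + B sin θ = C:  0.1832·cos θ + -0.4080·sin θ = -0.2618
  γ=atan2(-0.4080,0.1832)=-1.1488;  ψ=arccos(-0.5854)=2.1962;  θ1=γ+ψ≈1.0474
arm 2 (φ=120.0°): x'=0.1210, y'=0.0262
  A=-0.0210, B=-0.4080, C=(l²−L²−A²−y'²−z²)/(2L)=-0.0916
  √(A²+B²)=0.4085;  θ2 = -1.6223+1.7970 ≈ 0.1748
arm 3 (φ=240.0°): x'=-0.0378, y'=-0.1179
  A=0.1378, B=-0.4080, C=(l²−L²−A²−y'²−z²)/(2L)=-0.2240
  √(A²+B²)=0.4306;  θ3 = -1.2450+2.1178 ≈ 0.8727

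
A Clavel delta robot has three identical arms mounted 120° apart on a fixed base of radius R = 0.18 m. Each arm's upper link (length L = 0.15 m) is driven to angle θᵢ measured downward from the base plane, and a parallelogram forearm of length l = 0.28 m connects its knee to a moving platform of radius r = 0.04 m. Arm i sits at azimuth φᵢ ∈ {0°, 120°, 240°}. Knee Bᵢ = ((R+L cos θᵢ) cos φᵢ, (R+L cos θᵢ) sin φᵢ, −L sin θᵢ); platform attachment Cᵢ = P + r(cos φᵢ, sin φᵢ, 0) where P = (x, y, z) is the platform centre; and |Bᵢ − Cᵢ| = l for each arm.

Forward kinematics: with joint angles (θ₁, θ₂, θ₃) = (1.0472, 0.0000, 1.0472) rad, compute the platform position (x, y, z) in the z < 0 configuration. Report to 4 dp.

O1 = (0.2150·cos0.0°, 0.2150·sin0.0°, -0.1299) = (0.2150, 0.0000, -0.1299)
arm 2 at φ=120.0°: e+L cos θ2 = 0.2900;  O2 = (-0.1450, 0.2511, 0.0000)
φ3=240.0°: virtual centre (-0.1075, -0.1862, -0.1299), radius l
subtract pairs → two planes through P
linear system: -0.7200x+0.5023y = 0.0210−0.2598z; -0.6450x+-0.3724y = 0.0000−0.0000z
det = 0.5921;  x = -0.0132+0.1634z,  y = 0.0229+-0.2830z
into |P−O₁|² = l²: 1.1068z² + 0.1723z + -0.0089 = 0;  Δ = 0.0692;  z = -0.1967 or 0.0410 → z<0 root = -0.1967
x = -0.0453, y = 0.0785

(-0.0453, 0.0785, -0.1967)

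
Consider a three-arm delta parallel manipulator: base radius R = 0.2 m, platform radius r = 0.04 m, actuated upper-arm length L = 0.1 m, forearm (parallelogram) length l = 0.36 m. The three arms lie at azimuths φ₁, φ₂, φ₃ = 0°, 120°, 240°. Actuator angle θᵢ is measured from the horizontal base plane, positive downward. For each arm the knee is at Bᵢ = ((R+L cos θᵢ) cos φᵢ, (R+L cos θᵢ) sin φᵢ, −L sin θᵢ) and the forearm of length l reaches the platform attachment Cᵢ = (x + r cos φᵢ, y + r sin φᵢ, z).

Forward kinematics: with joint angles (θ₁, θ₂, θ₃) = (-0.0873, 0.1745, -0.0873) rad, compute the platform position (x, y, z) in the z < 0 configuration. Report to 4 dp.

(0.0086, -0.0149, -0.2489)

S1 = (0.2596·cos0.0°, 0.2596·sin0.0°, 0.0087) = (0.2596, 0.0000, 0.0087)
S2 = (0.2585·cos120.0°, 0.2585·sin120.0°, -0.0174) = (-0.1292, 0.2239, -0.0174)
S3 = (0.2596·cos240.0°, 0.2596·sin240.0°, 0.0087) = (-0.1298, -0.2248, 0.0087)
|S₂|²−|S₁|² = -0.0004;  |S₃|²−|S₁|² = 0.0000
plane₁₂: -0.7777x+0.4477y+-0.0522z = -0.0004
Cramer: x(z) = 0.0002-0.0336z;  y(z) = -0.0004+0.0582z
into |P−S₁|² = l²: 1.0045z² + -0.0001z + -0.0622 = 0;  Δ = 0.2501;  z = -0.2489 or 0.2490 → z<0 root = -0.2489
x = 0.0086, y = -0.0149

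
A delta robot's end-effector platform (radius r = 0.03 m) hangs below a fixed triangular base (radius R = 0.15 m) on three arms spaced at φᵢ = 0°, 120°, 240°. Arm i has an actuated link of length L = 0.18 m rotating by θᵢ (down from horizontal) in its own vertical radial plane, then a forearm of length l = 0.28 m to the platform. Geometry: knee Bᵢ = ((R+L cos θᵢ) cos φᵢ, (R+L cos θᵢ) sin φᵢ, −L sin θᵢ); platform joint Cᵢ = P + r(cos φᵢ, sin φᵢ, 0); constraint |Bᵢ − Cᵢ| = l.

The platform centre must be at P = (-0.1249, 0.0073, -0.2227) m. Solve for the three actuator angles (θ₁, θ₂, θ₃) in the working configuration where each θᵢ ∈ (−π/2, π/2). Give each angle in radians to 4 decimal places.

θ₁ = 1.3961, θ₂ = 0.4360, θ₃ = 0.5237

φ1=0.0° → target in arm frame (-0.1249, 0.0073)
  e−x'=0.2449;  (l²−L²−(e−x')²−y'²−z²)/2L = -0.1767
  √(A²+B²)=0.3310;  θ1 = -0.7380+2.1340 ≈ 1.3961
rotate P by −φ2: (0.0688, 0.1045, -0.2227)
  e−x'=0.0512;  (l²−L²−(e−x')²−y'²−z²)/2L = -0.0476
  θ2 = atan2(B,A) + arccos(C/0.2285) = 0.4360
φ3=240.0° → target in arm frame (0.0561, -0.1118)
  A cos θ + B sin θ = C:  0.0639·cos θ + -0.2227·sin θ = -0.0560
  θ3 = atan2(B,A) + arccos(C/0.2317) = 0.5237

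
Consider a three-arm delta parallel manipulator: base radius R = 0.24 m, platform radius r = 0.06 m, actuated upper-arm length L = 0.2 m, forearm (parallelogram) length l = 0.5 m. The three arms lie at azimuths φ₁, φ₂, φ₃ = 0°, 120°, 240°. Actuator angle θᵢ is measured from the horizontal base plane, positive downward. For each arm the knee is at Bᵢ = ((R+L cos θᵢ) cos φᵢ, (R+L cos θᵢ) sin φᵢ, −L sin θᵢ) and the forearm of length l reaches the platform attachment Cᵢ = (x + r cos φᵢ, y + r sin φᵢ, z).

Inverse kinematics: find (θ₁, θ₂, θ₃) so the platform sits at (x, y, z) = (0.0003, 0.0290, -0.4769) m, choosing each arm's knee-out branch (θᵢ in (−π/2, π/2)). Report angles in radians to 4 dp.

rotate P by −φ1: (0.0003, 0.0290, -0.4769)
  e−x'=0.1797;  (l²−L²−(e−x')²−y'²−z²)/2L = -0.1264
  θ1 = atan2(B,A) + arccos(C/0.5096) = 0.6110
arm 2 (φ=120.0°): x'=0.0250, y'=-0.0148
  A cos θ + B sin θ = C:  0.1550·cos θ + -0.4769·sin θ = -0.1042
  √(A²+B²)=0.5015;  θ2 = -1.2565+1.7801 ≈ 0.5237
arm 3 (φ=240.0°): x'=-0.0253, y'=-0.0142
  A=0.2053, B=-0.4769, C=(l²−L²−A²−y'²−z²)/(2L)=-0.1494
  γ=atan2(-0.4769,0.2053)=-1.1643;  ψ=arccos(-0.2878)=1.8627;  θ3=γ+ψ≈0.6984

θ₁ = 0.6110, θ₂ = 0.5237, θ₃ = 0.6984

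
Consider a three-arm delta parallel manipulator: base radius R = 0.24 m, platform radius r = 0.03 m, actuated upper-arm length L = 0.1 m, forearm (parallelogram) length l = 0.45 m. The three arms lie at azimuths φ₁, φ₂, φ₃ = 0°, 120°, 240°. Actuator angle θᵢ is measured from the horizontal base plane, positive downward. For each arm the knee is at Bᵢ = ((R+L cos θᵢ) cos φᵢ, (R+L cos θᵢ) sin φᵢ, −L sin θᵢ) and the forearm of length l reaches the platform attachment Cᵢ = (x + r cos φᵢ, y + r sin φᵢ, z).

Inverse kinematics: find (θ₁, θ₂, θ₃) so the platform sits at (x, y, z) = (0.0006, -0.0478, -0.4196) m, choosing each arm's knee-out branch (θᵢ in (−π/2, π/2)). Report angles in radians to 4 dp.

θ₁ = 0.7851, θ₂ = 1.0467, θ₃ = 0.5234

arm 1 (φ=0.0°): x'=0.0006, y'=-0.0478
  e−x'=0.2094;  (l²−L²−(e−x')²−y'²−z²)/2L = -0.1485
  θ1 = atan2(B,A) + arccos(C/0.4689) = 0.7851
arm 2 (φ=120.0°): x'=-0.0417, y'=0.0234
  A cos θ + B sin θ = C:  0.2517·cos θ + -0.4196·sin θ = -0.2373
  √(A²+B²)=0.4893;  θ2 = -1.0305+2.0772 ≈ 1.0467
φ3=240.0° → target in arm frame (0.0411, 0.0244)
  A=0.1689, B=-0.4196, C=(l²−L²−A²−y'²−z²)/(2L)=-0.0634
  θ3 = atan2(B,A) + arccos(C/0.4523) = 0.5234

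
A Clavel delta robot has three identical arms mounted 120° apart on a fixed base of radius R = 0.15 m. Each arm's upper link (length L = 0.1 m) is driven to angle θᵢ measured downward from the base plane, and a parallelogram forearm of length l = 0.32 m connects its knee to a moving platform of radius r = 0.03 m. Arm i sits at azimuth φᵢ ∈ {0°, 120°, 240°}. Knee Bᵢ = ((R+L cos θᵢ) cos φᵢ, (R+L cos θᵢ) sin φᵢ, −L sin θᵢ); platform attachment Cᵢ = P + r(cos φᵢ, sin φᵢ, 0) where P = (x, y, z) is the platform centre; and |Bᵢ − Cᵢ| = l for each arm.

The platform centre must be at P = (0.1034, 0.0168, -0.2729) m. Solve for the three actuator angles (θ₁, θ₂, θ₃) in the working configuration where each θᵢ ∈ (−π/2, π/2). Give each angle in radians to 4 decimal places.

rotate P by −φ1: (0.1034, 0.0168, -0.2729)
  e−x'=0.0166;  (l²−L²−(e−x')²−y'²−z²)/2L = 0.0868
  γ=atan2(-0.2729,0.0166)=-1.5100;  ψ=arccos(0.3176)=1.2476;  θ1=γ+ψ≈-0.2625
arm 2 (φ=120.0°): x'=-0.0372, y'=-0.0979
  A=0.1572, B=-0.2729, C=(l²−L²−A²−y'²−z²)/(2L)=-0.0818
  √(A²+B²)=0.3149;  θ2 = -1.0483+1.8336 ≈ 0.7853
rotate P by −φ3: (-0.0662, 0.0811, -0.2729)
  A=0.1862, B=-0.2729, C=(l²−L²−A²−y'²−z²)/(2L)=-0.1167
  θ3 = atan2(B,A) + arccos(C/0.3304) = 0.9600

θ₁ = -0.2625, θ₂ = 0.7853, θ₃ = 0.9600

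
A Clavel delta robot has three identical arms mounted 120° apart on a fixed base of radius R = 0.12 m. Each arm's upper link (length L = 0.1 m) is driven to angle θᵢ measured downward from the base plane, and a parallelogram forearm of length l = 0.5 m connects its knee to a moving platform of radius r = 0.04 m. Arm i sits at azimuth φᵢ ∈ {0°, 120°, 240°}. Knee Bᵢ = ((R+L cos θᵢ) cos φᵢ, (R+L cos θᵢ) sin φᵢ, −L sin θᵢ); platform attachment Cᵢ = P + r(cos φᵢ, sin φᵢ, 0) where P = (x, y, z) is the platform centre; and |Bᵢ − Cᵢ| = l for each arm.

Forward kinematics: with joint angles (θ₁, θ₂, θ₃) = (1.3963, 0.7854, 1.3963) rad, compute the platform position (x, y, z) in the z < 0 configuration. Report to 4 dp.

arm 1 at φ=0.0°: (R−r)+L cos θ1 = 0.0974;  O1 = (0.0974, 0.0000, -0.0985)
arm 2 at φ=120.0°: (R−r)+L cos θ2 = 0.1507;  O2 = (-0.0754, 0.1305, -0.0707)
arm 3 at φ=240.0°: (R−r)+L cos θ3 = 0.0974;  O3 = (-0.0487, -0.0843, -0.0985)
|O₂|²−|O₁|² = 0.0085;  |O₃|²−|O₁|² = 0.0000
linear system: -0.3454x+0.2610y = 0.0085−0.0555z; -0.2921x+-0.1686y = 0.0000−0.0000z
det = 0.1345;  x = -0.0107+0.0696z,  y = 0.0185+-0.1206z
sphere 1 gives Az²+Bz+C=0 with A=1.0194, B=0.1774, C=-0.2283;  B²−4AC=0.9623;  roots -0.5682, 0.3941;  negative root z = -0.5682
x = -0.0503, y = 0.0871

(-0.0503, 0.0871, -0.5682)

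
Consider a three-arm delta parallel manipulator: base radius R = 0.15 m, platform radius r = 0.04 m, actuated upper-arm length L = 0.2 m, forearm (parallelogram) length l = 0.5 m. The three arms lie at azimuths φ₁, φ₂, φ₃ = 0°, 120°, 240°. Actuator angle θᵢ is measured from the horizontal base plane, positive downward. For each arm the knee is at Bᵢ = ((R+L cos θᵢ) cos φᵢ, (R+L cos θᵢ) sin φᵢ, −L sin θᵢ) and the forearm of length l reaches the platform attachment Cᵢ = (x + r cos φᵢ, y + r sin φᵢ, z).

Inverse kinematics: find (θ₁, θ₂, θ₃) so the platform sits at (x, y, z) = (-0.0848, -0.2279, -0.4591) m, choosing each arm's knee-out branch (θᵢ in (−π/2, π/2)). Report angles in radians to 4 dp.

φ1=0.0° → target in arm frame (-0.0848, -0.2279)
  A=0.1948, B=-0.4591, C=(l²−L²−A²−y'²−z²)/(2L)=-0.2266
  √(A²+B²)=0.4987;  θ1 = -1.1695+2.0426 ≈ 0.8730
rotate P by −φ2: (-0.1550, 0.1874, -0.4591)
  e−x'=0.2650;  (l²−L²−(e−x')²−y'²−z²)/2L = -0.2652
  √(A²+B²)=0.5301;  θ2 = -1.0474+2.0948 ≈ 1.0475
rotate P by −φ3: (0.2398, 0.0405, -0.4591)
  e−x'=-0.1298;  (l²−L²−(e−x')²−y'²−z²)/2L = -0.0481
  √(A²+B²)=0.4771;  θ3 = -1.8463+1.6719 ≈ -0.1744

θ₁ = 0.8730, θ₂ = 1.0475, θ₃ = -0.1744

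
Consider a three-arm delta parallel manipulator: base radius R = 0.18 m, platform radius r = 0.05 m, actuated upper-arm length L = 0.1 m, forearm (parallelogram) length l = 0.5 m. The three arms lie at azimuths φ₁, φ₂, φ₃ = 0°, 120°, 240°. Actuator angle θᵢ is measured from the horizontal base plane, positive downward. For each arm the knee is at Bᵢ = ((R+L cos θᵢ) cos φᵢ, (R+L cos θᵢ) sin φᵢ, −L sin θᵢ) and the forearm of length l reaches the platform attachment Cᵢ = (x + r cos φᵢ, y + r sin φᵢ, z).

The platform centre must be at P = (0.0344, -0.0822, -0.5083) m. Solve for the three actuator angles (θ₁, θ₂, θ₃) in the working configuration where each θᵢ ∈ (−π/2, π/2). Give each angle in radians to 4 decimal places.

θ₁ = 0.5235, θ₂ = 1.0471, θ₃ = 0.4362

arm 1 (φ=0.0°): x'=0.0344, y'=-0.0822
  A=0.0956, B=-0.5083, C=(l²−L²−A²−y'²−z²)/(2L)=-0.1713
  θ1 = atan2(B,A) + arccos(C/0.5172) = 0.5235
arm 2 (φ=120.0°): x'=-0.0884, y'=0.0113
  A cos θ + B sin θ = C:  0.2184·cos θ + -0.5083·sin θ = -0.3309
  θ2 = atan2(B,A) + arccos(C/0.5532) = 1.0471
φ3=240.0° → target in arm frame (0.0540, 0.0709)
  A cos θ + B sin θ = C:  0.0760·cos θ + -0.5083·sin θ = -0.1459
  √(A²+B²)=0.5140;  θ3 = -1.4224+1.8586 ≈ 0.4362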